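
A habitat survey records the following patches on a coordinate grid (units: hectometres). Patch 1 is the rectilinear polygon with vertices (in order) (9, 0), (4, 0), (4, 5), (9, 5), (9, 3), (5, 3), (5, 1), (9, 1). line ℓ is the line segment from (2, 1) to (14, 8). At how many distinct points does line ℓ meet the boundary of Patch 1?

4

The segment meets the boundary at (8.857,5), (5.429,3), (4,2.167), (5,2.75).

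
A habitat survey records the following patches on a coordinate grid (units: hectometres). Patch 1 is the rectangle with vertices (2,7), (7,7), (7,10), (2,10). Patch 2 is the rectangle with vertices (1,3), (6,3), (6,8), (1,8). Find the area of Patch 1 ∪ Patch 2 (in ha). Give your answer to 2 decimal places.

By inclusion–exclusion:
Individual areas: |Patch 1| = 15, |Patch 2| = 25.
|Patch 1∩Patch 2|: x∈[2,6], y∈[7,8] → 4·1 = 4.
|Patch 1 ∪ Patch 2| = 40 − 4 = 36.00.

36.00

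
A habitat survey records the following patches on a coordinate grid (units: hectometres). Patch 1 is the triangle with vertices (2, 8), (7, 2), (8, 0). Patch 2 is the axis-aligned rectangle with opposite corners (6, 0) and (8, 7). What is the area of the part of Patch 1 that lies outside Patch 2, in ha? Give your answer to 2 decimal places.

|Patch 1| = 2, |Patch 1∩Patch 2| = 0.9333.
|Patch 1 ∖ Patch 2| = |Patch 1| − |Patch 1∩Patch 2| = 2 − 0.9333 = 1.07.

1.07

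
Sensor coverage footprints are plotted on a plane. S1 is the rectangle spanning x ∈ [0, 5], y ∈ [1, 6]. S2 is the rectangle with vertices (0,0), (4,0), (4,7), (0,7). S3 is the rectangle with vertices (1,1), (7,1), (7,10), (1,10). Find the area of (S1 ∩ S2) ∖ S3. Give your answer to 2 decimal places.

|S1 ∩ S2| = 20.
|(S1 ∩ S2) ∩ S3| = 15.
|(S1 ∩ S2) ∖ S3| = 20 − 15 = 5.00.

5.00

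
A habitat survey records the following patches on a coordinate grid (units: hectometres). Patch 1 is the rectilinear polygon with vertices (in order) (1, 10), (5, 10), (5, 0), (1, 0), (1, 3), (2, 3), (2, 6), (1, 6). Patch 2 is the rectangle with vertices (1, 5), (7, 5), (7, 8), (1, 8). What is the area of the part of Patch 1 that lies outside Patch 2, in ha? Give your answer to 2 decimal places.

|Patch 1| = 37, |Patch 1∩Patch 2| = 11.
|Patch 1 ∖ Patch 2| = |Patch 1| − |Patch 1∩Patch 2| = 37 − 11 = 26.00.

26.00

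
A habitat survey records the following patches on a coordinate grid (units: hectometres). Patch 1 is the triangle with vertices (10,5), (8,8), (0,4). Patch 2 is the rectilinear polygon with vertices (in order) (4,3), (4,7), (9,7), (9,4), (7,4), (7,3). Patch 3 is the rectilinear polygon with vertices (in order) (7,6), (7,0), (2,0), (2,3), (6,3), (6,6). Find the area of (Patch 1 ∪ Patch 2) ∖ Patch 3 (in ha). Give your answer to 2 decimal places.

20.33

|Patch 1 ∪ Patch 2| = 23.3333.
|(Patch 1 ∪ Patch 2) ∩ Patch 3| = 3.
|(Patch 1 ∪ Patch 2) ∖ Patch 3| = 23.3333 − 3 = 20.33.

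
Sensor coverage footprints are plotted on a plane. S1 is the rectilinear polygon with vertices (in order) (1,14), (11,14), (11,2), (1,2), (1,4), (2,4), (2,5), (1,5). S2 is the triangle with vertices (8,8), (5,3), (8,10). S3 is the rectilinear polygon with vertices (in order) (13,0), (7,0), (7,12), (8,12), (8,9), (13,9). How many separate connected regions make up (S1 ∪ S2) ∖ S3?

1

(S1 ∪ S2) ∖ S3 is a single connected region.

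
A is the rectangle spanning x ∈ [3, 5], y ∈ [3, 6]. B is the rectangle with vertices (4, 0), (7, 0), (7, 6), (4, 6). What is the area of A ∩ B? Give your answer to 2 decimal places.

3.00

|A∩B|: x∈[4,5], y∈[3,6] → 1·3 = 3.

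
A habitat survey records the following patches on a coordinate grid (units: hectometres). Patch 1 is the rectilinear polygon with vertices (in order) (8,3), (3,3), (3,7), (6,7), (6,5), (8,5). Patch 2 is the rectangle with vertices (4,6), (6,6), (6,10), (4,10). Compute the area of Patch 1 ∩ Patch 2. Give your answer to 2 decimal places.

The intersection is the polygon with vertices (6,7), (6,6), (4,6), (4,7).
By the shoelace formula its area is 2.00.

2.00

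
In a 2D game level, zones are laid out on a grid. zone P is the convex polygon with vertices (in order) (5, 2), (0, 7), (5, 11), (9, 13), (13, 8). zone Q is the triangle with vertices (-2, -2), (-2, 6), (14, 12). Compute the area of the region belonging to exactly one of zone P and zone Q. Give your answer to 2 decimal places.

70.48

|zone P| = 72.5, |zone Q| = 64, |zone P∩zone Q| = 33.0106.
|zone P △ zone Q| = |zone P| + |zone Q| − 2·|zone P∩zone Q| = 72.5 + 64 − 66.0212 = 70.48.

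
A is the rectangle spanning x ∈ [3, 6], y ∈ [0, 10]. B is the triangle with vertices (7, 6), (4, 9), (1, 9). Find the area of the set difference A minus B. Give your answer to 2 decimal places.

26.75

|A| = 30, |A∩B| = 3.25.
|A ∖ B| = |A| − |A∩B| = 30 − 3.25 = 26.75.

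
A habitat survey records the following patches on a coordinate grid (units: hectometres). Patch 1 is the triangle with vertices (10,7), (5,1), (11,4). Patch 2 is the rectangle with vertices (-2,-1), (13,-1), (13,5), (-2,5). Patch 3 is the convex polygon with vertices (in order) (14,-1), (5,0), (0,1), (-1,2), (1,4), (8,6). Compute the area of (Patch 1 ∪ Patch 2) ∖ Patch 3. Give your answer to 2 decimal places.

38.46

|Patch 1 ∪ Patch 2| = 92.3333.
|(Patch 1 ∪ Patch 2) ∩ Patch 3| = 53.8748.
|(Patch 1 ∪ Patch 2) ∖ Patch 3| = 92.3333 − 53.8748 = 38.46.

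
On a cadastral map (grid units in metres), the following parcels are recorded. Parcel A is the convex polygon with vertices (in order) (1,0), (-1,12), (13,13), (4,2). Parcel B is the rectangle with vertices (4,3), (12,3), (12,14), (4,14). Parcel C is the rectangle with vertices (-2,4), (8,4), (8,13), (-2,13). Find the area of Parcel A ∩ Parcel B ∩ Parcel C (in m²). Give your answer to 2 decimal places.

30.59

The intersection is the polygon with vertices (5.636,4), (4,4), (4,12.357), (8,12.643), (8,6.889).
By the shoelace formula its area is 30.59.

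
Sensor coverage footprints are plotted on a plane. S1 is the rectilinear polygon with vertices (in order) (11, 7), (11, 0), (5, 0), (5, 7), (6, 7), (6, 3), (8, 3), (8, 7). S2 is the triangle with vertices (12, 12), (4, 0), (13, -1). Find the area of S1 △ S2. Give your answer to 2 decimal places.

34.17

|S1| = 34, |S2| = 58, |S1∩S2| = 28.9167.
|S1 △ S2| = |S1| + |S2| − 2·|S1∩S2| = 34 + 58 − 57.8333 = 34.17.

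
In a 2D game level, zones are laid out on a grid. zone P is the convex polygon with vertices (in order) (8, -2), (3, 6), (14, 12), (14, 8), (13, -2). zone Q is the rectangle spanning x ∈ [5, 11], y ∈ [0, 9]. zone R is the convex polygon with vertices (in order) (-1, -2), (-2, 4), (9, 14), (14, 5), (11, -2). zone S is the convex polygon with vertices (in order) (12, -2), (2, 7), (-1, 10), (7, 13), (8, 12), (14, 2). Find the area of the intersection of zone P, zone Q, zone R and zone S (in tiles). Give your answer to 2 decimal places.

The intersection is the polygon with vertices (8.5,9), (9.8,9), (11,7), (11,0), (9.778,0), (5,4.3), (5,7.091).
By the shoelace formula its area is 39.19.

39.19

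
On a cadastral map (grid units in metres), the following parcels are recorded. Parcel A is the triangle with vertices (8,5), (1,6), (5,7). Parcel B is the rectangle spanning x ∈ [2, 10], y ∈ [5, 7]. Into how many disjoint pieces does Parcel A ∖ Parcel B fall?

1

Parcel A ∖ Parcel B is a single connected region.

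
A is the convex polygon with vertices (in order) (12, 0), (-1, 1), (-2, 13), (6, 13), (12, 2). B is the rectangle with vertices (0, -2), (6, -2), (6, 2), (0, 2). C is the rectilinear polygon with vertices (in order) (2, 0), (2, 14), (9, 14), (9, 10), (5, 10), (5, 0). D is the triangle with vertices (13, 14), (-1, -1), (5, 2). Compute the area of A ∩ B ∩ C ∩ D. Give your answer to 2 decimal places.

The intersection is the polygon with vertices (2,0.769), (2,2), (5,2), (2.467,0.733).
By the shoelace formula its area is 2.19.

2.19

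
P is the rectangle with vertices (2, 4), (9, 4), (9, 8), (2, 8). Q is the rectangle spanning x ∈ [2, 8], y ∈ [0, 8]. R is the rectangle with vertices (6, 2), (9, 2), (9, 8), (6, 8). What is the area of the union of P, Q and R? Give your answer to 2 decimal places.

By inclusion–exclusion:
Individual areas: |P| = 28, |Q| = 48, |R| = 18.
|P∩Q|: x∈[2,8], y∈[4,8] → 6·4 = 24.
|P∩R|: x∈[6,9], y∈[4,8] → 3·4 = 12.
|Q∩R|: x∈[6,8], y∈[2,8] → 2·6 = 12.
|P∩Q∩R| = 8.
|P ∪ Q ∪ R| = 94 − 48 + 8 = 54.00.

54.00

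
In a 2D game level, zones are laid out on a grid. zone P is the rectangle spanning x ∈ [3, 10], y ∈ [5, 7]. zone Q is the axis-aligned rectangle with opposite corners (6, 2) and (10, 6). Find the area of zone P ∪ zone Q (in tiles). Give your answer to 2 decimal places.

By inclusion–exclusion:
Individual areas: |zone P| = 14, |zone Q| = 16.
|zone P∩zone Q|: x∈[6,10], y∈[5,6] → 4·1 = 4.
|zone P ∪ zone Q| = 30 − 4 = 26.00.

26.00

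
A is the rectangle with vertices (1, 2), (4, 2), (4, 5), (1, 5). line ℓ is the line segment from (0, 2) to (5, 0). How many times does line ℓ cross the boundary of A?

0

The segment lies entirely outside A and never meets its boundary.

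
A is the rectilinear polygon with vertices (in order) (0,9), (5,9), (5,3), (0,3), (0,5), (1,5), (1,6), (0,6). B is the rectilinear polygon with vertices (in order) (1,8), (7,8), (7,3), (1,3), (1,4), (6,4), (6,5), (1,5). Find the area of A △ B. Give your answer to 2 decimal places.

22.00

|A| = 29, |B| = 25, |A∩B| = 16.
|A △ B| = |A| + |B| − 2·|A∩B| = 29 + 25 − 32 = 22.00.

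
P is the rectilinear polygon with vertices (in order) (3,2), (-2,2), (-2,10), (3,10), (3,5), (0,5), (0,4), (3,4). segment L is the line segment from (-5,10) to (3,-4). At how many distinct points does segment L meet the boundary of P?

2

The segment meets the boundary at (-0.429,2), (-2,4.75).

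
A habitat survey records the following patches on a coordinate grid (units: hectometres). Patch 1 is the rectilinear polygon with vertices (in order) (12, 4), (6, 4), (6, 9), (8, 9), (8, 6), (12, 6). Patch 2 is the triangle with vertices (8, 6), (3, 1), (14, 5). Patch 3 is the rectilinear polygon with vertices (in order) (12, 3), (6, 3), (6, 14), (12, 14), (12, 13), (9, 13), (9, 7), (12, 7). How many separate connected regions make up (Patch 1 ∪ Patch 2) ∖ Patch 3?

2

(Patch 1 ∪ Patch 2) ∖ Patch 3 splits into 2 disjoint pieces (area 4, area 1.0606).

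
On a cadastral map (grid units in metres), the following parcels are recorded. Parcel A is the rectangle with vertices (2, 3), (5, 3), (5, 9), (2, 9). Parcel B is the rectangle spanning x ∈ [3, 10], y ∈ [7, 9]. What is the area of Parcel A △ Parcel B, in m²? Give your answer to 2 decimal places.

24.00

|Parcel A∩Parcel B|: x∈[3,5], y∈[7,9] → 2·2 = 4.
|Parcel A △ Parcel B| = |Parcel A| + |Parcel B| − 2·|Parcel A∩Parcel B| = 18 + 14 − 8 = 24.00.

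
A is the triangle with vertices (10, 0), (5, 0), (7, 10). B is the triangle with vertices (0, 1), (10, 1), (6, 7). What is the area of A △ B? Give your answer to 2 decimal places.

28.66

|A| = 25, |B| = 30, |A∩B| = 13.1696.
|A △ B| = |A| + |B| − 2·|A∩B| = 25 + 30 − 26.3392 = 28.66.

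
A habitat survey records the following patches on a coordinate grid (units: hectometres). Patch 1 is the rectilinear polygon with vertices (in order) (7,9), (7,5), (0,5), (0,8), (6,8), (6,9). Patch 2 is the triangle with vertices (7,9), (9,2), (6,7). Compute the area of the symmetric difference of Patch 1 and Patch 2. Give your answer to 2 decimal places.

23.83

|Patch 1| = 22, |Patch 2| = 5.5, |Patch 1∩Patch 2| = 1.8333.
|Patch 1 △ Patch 2| = |Patch 1| + |Patch 2| − 2·|Patch 1∩Patch 2| = 22 + 5.5 − 3.6667 = 23.83.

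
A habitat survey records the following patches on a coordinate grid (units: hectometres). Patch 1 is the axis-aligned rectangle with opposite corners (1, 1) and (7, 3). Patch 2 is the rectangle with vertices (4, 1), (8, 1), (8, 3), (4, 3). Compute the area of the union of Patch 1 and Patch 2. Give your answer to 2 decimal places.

14.00

By inclusion–exclusion:
Individual areas: |Patch 1| = 12, |Patch 2| = 8.
|Patch 1∩Patch 2|: x∈[4,7], y∈[1,3] → 3·2 = 6.
|Patch 1 ∪ Patch 2| = 20 − 6 = 14.00.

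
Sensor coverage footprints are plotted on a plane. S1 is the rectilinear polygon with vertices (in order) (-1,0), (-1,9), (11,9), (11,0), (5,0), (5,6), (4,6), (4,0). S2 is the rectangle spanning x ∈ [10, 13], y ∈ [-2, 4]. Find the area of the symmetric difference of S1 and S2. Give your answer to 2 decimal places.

112.00

|S1| = 102, |S2| = 18, |S1∩S2| = 4.
|S1 △ S2| = |S1| + |S2| − 2·|S1∩S2| = 102 + 18 − 8 = 112.00.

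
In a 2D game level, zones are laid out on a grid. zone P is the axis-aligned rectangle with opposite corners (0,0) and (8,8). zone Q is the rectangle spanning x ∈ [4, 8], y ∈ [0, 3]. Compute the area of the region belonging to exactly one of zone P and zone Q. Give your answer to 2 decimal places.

52.00

|zone P∩zone Q|: x∈[4,8], y∈[0,3] → 4·3 = 12.
|zone P △ zone Q| = |zone P| + |zone Q| − 2·|zone P∩zone Q| = 64 + 12 − 24 = 52.00.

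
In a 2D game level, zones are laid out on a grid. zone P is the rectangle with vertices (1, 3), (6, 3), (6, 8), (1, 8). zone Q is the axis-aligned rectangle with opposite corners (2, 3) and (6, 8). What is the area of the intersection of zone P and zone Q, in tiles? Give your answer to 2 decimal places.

20.00

|zone P∩zone Q|: x∈[2,6], y∈[3,8] → 4·5 = 20.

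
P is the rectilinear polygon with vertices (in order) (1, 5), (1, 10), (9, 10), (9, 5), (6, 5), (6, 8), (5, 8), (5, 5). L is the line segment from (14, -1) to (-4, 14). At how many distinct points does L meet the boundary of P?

The segment meets the boundary at (1,9.833), (6,5.667), (5,6.5), (6.8,5).

4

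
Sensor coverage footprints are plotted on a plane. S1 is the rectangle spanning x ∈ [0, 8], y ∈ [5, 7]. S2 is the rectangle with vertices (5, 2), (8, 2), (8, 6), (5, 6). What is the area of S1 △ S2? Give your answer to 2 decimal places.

22.00

|S1∩S2|: x∈[5,8], y∈[5,6] → 3·1 = 3.
|S1 △ S2| = |S1| + |S2| − 2·|S1∩S2| = 16 + 12 − 6 = 22.00.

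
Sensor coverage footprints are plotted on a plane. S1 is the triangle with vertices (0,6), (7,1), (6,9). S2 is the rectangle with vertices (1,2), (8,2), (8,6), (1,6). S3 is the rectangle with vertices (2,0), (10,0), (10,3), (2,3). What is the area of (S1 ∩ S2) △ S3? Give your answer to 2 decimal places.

35.12

|S1 ∩ S2| = 14.9429.
|(S1 ∩ S2) ∩ S3| = 1.9125.
|(S1 ∩ S2) △ S3| = 14.9429 + 24 − 3.825 = 35.12.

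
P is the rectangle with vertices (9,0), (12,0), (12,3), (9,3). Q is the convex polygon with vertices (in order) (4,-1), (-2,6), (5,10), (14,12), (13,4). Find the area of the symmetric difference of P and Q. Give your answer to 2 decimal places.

124.81

|P| = 9, |Q| = 118.5, |P∩Q| = 1.3444.
|P △ Q| = |P| + |Q| − 2·|P∩Q| = 9 + 118.5 − 2.6889 = 124.81.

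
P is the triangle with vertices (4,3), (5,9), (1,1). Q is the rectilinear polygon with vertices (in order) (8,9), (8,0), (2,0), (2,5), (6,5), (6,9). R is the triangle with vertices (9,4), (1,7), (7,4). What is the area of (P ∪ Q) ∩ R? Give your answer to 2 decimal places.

1.85

|P ∪ Q| = 41.3333.
|(P ∪ Q) ∩ R| = 1.85.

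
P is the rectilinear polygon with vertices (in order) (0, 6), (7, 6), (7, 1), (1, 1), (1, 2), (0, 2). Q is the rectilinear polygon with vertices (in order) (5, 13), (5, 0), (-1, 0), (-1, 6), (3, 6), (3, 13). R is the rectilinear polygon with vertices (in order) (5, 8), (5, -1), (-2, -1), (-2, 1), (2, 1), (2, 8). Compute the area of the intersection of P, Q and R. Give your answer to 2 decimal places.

15.00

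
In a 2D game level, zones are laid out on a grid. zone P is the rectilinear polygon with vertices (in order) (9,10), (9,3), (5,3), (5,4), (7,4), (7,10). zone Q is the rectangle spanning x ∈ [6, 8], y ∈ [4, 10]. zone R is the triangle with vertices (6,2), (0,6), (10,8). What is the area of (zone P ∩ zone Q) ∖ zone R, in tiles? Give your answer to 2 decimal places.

|zone P ∩ zone Q| = 6.
|(zone P ∩ zone Q) ∩ zone R| = 3.1667.
|(zone P ∩ zone Q) ∖ zone R| = 6 − 3.1667 = 2.83.

2.83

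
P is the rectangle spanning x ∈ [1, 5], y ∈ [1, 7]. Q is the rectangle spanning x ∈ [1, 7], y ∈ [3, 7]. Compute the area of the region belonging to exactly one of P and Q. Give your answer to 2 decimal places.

16.00

|P∩Q|: x∈[1,5], y∈[3,7] → 4·4 = 16.
|P △ Q| = |P| + |Q| − 2·|P∩Q| = 24 + 24 − 32 = 16.00.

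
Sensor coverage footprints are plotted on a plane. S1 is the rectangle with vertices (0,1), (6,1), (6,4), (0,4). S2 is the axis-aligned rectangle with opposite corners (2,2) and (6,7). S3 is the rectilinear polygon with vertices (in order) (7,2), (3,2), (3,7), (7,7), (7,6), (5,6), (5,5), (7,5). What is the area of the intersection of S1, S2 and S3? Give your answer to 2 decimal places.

6.00

The intersection is the polygon with vertices (3,2), (3,4), (6,4), (6,2).
By the shoelace formula its area is 6.00.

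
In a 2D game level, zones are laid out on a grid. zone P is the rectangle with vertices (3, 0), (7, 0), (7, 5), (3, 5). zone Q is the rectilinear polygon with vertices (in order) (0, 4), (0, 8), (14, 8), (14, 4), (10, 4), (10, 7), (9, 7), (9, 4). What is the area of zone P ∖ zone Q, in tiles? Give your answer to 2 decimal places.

16.00

|zone P| = 20, |zone P∩zone Q| = 4.
|zone P ∖ zone Q| = |zone P| − |zone P∩zone Q| = 20 − 4 = 16.00.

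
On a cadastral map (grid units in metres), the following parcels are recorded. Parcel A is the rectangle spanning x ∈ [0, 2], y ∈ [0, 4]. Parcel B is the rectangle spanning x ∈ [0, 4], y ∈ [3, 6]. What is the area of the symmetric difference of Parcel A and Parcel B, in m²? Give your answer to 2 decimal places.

16.00

|Parcel A∩Parcel B|: x∈[0,2], y∈[3,4] → 2·1 = 2.
|Parcel A △ Parcel B| = |Parcel A| + |Parcel B| − 2·|Parcel A∩Parcel B| = 8 + 12 − 4 = 16.00.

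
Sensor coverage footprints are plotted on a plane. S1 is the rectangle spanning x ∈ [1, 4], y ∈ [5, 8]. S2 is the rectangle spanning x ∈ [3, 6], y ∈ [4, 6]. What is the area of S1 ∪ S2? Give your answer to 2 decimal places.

14.00

By inclusion–exclusion:
Individual areas: |S1| = 9, |S2| = 6.
|S1∩S2|: x∈[3,4], y∈[5,6] → 1·1 = 1.
|S1 ∪ S2| = 15 − 1 = 14.00.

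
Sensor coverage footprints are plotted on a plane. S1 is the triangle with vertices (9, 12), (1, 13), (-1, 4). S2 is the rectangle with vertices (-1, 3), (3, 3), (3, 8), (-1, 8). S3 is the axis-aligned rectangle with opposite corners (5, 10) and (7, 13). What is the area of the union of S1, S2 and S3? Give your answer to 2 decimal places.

50.53

By inclusion–exclusion:
Individual areas: |S1| = 37, |S2| = 20, |S3| = 6.
|S1∩S2| = 7.8222.
|S1∩S3| = 4.65.
|S2∩S3| = 0 (no overlap).
|S1∩S2∩S3| = 0.
|S1 ∪ S2 ∪ S3| = 63 − 12.4722 + 0 = 50.53.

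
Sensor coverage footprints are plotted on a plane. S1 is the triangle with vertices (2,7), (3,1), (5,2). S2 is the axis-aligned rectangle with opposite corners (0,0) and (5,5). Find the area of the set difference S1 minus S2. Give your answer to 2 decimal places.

0.87

|S1| = 6.5, |S1∩S2| = 5.6333.
|S1 ∖ S2| = |S1| − |S1∩S2| = 6.5 − 5.6333 = 0.87.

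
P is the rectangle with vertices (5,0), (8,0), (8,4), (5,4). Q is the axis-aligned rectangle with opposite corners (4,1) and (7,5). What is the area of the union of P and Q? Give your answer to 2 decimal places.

18.00

By inclusion–exclusion:
Individual areas: |P| = 12, |Q| = 12.
|P∩Q|: x∈[5,7], y∈[1,4] → 2·3 = 6.
|P ∪ Q| = 24 − 6 = 18.00.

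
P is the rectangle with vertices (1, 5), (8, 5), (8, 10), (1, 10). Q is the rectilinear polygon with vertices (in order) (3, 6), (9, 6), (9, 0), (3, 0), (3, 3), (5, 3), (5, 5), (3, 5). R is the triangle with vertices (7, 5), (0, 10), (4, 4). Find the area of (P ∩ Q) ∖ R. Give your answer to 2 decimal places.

1.78

|P ∩ Q| = 5.
|(P ∩ Q) ∩ R| = 3.2167.
|(P ∩ Q) ∖ R| = 5 − 3.2167 = 1.78.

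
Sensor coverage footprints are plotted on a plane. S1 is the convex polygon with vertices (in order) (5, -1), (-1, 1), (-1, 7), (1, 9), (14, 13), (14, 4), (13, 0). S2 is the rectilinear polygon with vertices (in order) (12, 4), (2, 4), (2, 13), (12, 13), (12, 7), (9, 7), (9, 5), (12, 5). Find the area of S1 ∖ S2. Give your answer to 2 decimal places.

98.54

|S1| = 161, |S1∩S2| = 62.4615.
|S1 ∖ S2| = |S1| − |S1∩S2| = 161 − 62.4615 = 98.54.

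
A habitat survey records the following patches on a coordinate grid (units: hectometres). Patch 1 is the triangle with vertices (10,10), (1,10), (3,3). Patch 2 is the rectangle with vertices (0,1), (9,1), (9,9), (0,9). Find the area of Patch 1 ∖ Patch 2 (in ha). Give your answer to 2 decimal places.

8.36

|Patch 1| = 31.5, |Patch 1∩Patch 2| = 23.1429.
|Patch 1 ∖ Patch 2| = |Patch 1| − |Patch 1∩Patch 2| = 31.5 − 23.1429 = 8.36.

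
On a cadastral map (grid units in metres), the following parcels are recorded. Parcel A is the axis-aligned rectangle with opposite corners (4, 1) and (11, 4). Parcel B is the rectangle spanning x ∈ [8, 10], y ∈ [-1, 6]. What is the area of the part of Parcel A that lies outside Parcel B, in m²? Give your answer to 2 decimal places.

15.00

|Parcel A∩Parcel B|: x∈[8,10], y∈[1,4] → 2·3 = 6.
|Parcel A| = 21.
|Parcel A ∖ Parcel B| = |Parcel A| − |Parcel A∩Parcel B| = 21 − 6 = 15.00.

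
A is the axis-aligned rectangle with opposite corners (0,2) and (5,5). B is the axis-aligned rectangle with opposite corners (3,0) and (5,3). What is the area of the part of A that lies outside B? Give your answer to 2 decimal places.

|A∩B|: x∈[3,5], y∈[2,3] → 2·1 = 2.
|A| = 15.
|A ∖ B| = |A| − |A∩B| = 15 − 2 = 13.00.

13.00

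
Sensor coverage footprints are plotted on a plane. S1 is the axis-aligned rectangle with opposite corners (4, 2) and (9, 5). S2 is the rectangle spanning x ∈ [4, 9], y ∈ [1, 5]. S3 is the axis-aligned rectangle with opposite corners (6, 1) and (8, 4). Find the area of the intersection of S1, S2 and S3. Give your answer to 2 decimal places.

4.00

The intersection is the polygon with vertices (6,2), (6,4), (8,4), (8,2).
By the shoelace formula its area is 4.00.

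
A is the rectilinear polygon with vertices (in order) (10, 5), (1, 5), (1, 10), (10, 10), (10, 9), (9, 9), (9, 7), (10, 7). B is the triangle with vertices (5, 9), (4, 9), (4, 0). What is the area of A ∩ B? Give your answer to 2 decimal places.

3.11

The intersection is the polygon with vertices (4,5), (4,9), (5,9), (4.556,5).
By the shoelace formula its area is 3.11.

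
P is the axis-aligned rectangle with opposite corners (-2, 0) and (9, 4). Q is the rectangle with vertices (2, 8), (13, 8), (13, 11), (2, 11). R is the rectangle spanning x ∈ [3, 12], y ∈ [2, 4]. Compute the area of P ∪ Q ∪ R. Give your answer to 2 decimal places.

By inclusion–exclusion:
Individual areas: |P| = 44, |Q| = 33, |R| = 18.
|P∩Q| = 0 (no overlap).
|P∩R|: x∈[3,9], y∈[2,4] → 6·2 = 12.
|Q∩R| = 0 (no overlap).
|P∩Q∩R| = 0.
|P ∪ Q ∪ R| = 95 − 12 + 0 = 83.00.

83.00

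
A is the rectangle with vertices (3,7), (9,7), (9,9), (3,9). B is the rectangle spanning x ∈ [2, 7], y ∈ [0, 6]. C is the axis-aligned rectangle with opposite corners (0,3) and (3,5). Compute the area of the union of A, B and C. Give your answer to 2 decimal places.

By inclusion–exclusion:
Individual areas: |A| = 12, |B| = 30, |C| = 6.
|A∩B| = 0 (no overlap).
|A∩C| = 0 (no overlap).
|B∩C|: x∈[2,3], y∈[3,5] → 1·2 = 2.
|A∩B∩C| = 0.
|A ∪ B ∪ C| = 48 − 2 + 0 = 46.00.

46.00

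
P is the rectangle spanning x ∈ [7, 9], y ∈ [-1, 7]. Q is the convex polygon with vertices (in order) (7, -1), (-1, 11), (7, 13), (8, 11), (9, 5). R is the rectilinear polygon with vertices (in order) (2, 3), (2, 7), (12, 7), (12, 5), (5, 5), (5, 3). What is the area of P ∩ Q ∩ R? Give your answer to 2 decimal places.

The intersection is the polygon with vertices (8.667,7), (9,5), (7,5), (7,7).
By the shoelace formula its area is 3.67.

3.67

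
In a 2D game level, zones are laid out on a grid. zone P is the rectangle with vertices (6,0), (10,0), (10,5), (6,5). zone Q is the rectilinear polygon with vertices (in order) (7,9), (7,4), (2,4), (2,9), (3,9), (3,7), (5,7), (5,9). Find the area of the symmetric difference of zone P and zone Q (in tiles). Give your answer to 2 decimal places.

|zone P| = 20, |zone Q| = 21, |zone P∩zone Q| = 1.
|zone P △ zone Q| = |zone P| + |zone Q| − 2·|zone P∩zone Q| = 20 + 21 − 2 = 39.00.

39.00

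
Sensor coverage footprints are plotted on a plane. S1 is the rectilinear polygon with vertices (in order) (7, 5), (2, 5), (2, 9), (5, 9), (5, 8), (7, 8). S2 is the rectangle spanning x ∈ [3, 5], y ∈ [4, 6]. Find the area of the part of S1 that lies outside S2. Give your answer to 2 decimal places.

|S1| = 18, |S1∩S2| = 2.
|S1 ∖ S2| = |S1| − |S1∩S2| = 18 − 2 = 16.00.

16.00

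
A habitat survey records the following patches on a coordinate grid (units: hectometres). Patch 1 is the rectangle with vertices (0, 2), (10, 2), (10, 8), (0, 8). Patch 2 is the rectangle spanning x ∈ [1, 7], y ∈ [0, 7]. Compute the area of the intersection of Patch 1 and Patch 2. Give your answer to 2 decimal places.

30.00

|Patch 1∩Patch 2|: x∈[1,7], y∈[2,7] → 6·5 = 30.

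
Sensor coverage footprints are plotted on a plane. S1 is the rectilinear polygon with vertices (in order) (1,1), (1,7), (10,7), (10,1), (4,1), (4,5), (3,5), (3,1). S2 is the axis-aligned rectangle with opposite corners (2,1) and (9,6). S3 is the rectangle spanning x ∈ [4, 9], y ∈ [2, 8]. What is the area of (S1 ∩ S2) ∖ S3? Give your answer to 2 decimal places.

11.00

|S1 ∩ S2| = 31.
|(S1 ∩ S2) ∩ S3| = 20.
|(S1 ∩ S2) ∖ S3| = 31 − 20 = 11.00.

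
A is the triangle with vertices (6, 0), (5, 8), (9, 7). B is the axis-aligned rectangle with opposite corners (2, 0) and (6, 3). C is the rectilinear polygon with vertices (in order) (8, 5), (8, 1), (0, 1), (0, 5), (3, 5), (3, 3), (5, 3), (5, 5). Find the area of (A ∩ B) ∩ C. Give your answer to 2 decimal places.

0.50

The region (A ∩ B) ∩ C is the polygon with vertices (6,3), (6,1), (5.875,1), (5.625,3).
By the shoelace formula its area is 0.50.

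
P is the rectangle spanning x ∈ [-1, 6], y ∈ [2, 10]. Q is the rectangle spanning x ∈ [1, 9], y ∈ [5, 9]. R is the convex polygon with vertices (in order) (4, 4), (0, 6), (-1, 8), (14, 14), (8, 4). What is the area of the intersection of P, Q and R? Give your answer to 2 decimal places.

The intersection is the polygon with vertices (2,5), (1,5.5), (1,8.8), (1.5,9), (6,9), (6,5).
By the shoelace formula its area is 19.70.

19.70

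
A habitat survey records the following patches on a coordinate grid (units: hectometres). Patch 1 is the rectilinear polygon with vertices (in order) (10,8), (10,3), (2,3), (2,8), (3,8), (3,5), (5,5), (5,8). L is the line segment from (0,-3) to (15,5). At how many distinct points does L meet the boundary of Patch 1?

0

The segment lies entirely outside Patch 1 and never meets its boundary.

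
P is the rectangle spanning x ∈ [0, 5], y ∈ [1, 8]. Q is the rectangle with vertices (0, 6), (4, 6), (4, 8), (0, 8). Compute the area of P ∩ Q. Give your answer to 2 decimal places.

8.00

|P∩Q|: x∈[0,4], y∈[6,8] → 4·2 = 8.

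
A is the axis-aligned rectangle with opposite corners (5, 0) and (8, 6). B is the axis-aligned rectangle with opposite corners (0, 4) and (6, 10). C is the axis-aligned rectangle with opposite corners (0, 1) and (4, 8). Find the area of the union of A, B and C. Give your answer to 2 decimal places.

By inclusion–exclusion:
Individual areas: |A| = 18, |B| = 36, |C| = 28.
|A∩B|: x∈[5,6], y∈[4,6] → 1·2 = 2.
|A∩C| = 0 (no overlap).
|B∩C|: x∈[0,4], y∈[4,8] → 4·4 = 16.
|A∩B∩C| = 0.
|A ∪ B ∪ C| = 82 − 18 + 0 = 64.00.

64.00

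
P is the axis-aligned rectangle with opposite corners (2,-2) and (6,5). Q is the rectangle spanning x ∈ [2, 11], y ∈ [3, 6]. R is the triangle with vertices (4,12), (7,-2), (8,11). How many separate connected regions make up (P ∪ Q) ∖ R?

(P ∪ Q) ∖ R splits into 2 disjoint pieces (area 30.8095, area 10.5).

2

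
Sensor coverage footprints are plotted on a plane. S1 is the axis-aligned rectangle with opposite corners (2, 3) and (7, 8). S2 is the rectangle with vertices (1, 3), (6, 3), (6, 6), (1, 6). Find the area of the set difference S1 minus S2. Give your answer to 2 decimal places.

13.00

|S1∩S2|: x∈[2,6], y∈[3,6] → 4·3 = 12.
|S1| = 25.
|S1 ∖ S2| = |S1| − |S1∩S2| = 25 − 12 = 13.00.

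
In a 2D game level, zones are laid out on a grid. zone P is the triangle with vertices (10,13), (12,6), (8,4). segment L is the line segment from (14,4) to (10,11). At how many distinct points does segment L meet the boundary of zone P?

1

The segment meets the boundary at (11.143,9).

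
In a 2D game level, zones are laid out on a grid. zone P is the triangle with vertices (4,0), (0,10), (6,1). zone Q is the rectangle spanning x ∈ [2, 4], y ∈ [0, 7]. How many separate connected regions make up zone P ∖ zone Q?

zone P ∖ zone Q splits into 2 disjoint pieces (area 2, area 4).

2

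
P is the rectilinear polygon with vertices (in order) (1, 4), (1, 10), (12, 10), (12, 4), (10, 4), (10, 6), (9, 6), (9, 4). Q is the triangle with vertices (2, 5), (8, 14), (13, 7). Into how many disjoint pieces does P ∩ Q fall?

P ∩ Q is a single connected region.

1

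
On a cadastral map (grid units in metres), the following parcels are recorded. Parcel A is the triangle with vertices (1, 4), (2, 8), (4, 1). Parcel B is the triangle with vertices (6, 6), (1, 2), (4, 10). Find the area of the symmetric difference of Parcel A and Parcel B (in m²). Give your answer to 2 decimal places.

|Parcel A| = 7.5, |Parcel B| = 14, |Parcel A∩Parcel B| = 2.611.
|Parcel A △ Parcel B| = |Parcel A| + |Parcel B| − 2·|Parcel A∩Parcel B| = 7.5 + 14 − 5.2219 = 16.28.

16.28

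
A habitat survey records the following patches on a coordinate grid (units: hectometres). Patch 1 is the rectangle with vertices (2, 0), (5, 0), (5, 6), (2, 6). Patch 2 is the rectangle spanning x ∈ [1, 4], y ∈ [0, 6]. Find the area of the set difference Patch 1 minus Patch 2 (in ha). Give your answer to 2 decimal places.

6.00

|Patch 1∩Patch 2|: x∈[2,4], y∈[0,6] → 2·6 = 12.
|Patch 1| = 18.
|Patch 1 ∖ Patch 2| = |Patch 1| − |Patch 1∩Patch 2| = 18 − 12 = 6.00.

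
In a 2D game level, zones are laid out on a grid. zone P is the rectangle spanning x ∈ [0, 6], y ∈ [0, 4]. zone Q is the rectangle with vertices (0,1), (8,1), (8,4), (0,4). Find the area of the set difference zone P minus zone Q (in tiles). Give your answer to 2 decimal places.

6.00

|zone P∩zone Q|: x∈[0,6], y∈[1,4] → 6·3 = 18.
|zone P| = 24.
|zone P ∖ zone Q| = |zone P| − |zone P∩zone Q| = 24 − 18 = 6.00.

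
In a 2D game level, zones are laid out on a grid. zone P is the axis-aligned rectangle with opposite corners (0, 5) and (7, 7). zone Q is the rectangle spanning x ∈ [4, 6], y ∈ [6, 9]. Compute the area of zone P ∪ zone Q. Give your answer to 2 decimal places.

By inclusion–exclusion:
Individual areas: |zone P| = 14, |zone Q| = 6.
|zone P∩zone Q|: x∈[4,6], y∈[6,7] → 2·1 = 2.
|zone P ∪ zone Q| = 20 − 2 = 18.00.

18.00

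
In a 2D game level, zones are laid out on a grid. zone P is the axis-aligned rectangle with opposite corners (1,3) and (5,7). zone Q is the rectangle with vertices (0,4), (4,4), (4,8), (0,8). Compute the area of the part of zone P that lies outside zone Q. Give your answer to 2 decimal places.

|zone P∩zone Q|: x∈[1,4], y∈[4,7] → 3·3 = 9.
|zone P| = 16.
|zone P ∖ zone Q| = |zone P| − |zone P∩zone Q| = 16 − 9 = 7.00.

7.00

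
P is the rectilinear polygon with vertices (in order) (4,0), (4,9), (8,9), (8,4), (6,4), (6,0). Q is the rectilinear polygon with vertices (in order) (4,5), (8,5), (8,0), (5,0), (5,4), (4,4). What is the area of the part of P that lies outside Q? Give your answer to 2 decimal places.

20.00

|P| = 28, |P∩Q| = 8.
|P ∖ Q| = |P| − |P∩Q| = 28 − 8 = 20.00.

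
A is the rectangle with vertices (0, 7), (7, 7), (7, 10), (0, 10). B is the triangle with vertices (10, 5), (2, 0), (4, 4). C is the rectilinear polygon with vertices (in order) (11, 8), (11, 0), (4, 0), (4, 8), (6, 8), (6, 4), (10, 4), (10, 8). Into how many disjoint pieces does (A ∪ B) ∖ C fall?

3

(A ∪ B) ∖ C splits into 3 disjoint pieces (area 19, area 1.8667, area 2.75).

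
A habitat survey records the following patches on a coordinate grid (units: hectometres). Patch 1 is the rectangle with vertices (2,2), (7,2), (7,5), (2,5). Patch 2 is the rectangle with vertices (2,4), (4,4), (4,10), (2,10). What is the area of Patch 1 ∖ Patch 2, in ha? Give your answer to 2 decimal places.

13.00

|Patch 1∩Patch 2|: x∈[2,4], y∈[4,5] → 2·1 = 2.
|Patch 1| = 15.
|Patch 1 ∖ Patch 2| = |Patch 1| − |Patch 1∩Patch 2| = 15 − 2 = 13.00.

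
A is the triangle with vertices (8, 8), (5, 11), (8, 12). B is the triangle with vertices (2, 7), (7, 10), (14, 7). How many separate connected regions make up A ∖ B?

1

A ∖ B is a single connected region.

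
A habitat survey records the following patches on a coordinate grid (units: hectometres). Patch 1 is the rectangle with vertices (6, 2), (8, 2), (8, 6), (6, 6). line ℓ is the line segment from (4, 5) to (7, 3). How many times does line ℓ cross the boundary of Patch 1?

The segment meets the boundary at (6,3.667).

1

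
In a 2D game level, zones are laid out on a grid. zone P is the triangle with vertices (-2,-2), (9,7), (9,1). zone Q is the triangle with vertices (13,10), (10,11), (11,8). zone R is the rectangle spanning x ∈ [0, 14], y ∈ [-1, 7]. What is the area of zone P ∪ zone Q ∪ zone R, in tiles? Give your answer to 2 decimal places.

117.47

By inclusion–exclusion:
Individual areas: |zone P| = 33, |zone Q| = 4, |zone R| = 112.
|zone P∩zone Q| = 0.
|zone P∩zone R| = 31.5303.
|zone Q∩zone R| = 0.
|zone P∩zone Q∩zone R| = 0.
|zone P ∪ zone Q ∪ zone R| = 149 − 31.5303 + 0 = 117.47.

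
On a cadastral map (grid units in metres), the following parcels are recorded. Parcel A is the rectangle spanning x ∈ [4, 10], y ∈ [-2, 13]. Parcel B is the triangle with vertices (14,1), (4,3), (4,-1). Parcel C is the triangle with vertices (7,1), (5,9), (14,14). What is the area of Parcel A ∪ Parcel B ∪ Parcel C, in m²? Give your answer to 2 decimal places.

By inclusion–exclusion:
Individual areas: |Parcel A| = 90, |Parcel B| = 20, |Parcel C| = 41.
|Parcel A∩Parcel B| = 16.8.
|Parcel A∩Parcel C| = 30.5873.
|Parcel B∩Parcel C| = 0.7343.
|Parcel A∩Parcel B∩Parcel C| = 0.7343.
|Parcel A ∪ Parcel B ∪ Parcel C| = 151 − 48.1216 + 0.7343 = 103.61.

103.61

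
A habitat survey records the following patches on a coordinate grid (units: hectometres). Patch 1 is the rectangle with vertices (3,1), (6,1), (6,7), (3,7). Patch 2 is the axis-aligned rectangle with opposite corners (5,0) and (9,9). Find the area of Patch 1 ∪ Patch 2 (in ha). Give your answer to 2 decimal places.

48.00

By inclusion–exclusion:
Individual areas: |Patch 1| = 18, |Patch 2| = 36.
|Patch 1∩Patch 2|: x∈[5,6], y∈[1,7] → 1·6 = 6.
|Patch 1 ∪ Patch 2| = 54 − 6 = 48.00.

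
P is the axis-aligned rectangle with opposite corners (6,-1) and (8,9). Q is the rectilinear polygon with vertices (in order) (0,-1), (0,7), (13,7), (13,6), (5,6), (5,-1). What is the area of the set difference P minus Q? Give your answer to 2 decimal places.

|P| = 20, |P∩Q| = 2.
|P ∖ Q| = |P| − |P∩Q| = 20 − 2 = 18.00.

18.00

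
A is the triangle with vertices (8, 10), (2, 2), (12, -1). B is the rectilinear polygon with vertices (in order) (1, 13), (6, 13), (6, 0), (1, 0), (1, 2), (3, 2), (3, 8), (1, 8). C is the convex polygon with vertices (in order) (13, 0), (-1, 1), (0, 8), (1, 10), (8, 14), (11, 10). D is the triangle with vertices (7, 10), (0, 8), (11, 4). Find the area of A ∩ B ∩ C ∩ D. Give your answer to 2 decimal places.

0.68

The intersection is the polygon with vertices (6,7.333), (6,5.818), (5.107,6.143).
By the shoelace formula its area is 0.68.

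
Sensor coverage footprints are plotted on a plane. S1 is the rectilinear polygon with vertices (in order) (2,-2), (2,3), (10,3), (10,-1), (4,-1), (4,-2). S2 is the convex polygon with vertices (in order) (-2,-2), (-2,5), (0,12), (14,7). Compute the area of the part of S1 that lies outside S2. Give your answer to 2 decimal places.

|S1| = 34, |S1∩S2| = 6.7222.
|S1 ∖ S2| = |S1| − |S1∩S2| = 34 − 6.7222 = 27.28.

27.28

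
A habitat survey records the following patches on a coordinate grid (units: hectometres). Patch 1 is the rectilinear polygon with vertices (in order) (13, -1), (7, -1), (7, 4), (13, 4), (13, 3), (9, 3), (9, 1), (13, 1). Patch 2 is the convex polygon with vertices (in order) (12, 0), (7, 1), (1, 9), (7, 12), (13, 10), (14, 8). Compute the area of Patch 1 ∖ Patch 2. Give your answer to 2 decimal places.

9.50

|Patch 1| = 22, |Patch 1∩Patch 2| = 12.5.
|Patch 1 ∖ Patch 2| = |Patch 1| − |Patch 1∩Patch 2| = 22 − 12.5 = 9.50.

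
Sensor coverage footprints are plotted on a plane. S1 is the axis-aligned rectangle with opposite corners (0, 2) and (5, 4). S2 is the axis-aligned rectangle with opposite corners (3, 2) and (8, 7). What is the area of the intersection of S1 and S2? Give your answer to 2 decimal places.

|S1∩S2|: x∈[3,5], y∈[2,4] → 2·2 = 4.

4.00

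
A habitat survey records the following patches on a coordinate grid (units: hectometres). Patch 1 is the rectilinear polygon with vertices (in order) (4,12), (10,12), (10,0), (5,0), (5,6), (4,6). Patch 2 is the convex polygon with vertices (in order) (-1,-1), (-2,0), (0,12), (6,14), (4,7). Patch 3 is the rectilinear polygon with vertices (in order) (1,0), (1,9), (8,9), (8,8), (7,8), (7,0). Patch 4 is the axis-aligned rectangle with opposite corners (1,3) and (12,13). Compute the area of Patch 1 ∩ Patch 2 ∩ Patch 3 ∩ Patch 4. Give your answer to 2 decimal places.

0.57

The intersection is the polygon with vertices (4,9), (4.571,9), (4,7).
By the shoelace formula its area is 0.57.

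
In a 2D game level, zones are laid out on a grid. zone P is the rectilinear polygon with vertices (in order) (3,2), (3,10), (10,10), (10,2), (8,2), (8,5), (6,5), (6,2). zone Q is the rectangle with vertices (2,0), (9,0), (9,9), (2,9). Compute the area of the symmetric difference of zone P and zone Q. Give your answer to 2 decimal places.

|zone P| = 50, |zone Q| = 63, |zone P∩zone Q| = 36.
|zone P △ zone Q| = |zone P| + |zone Q| − 2·|zone P∩zone Q| = 50 + 63 − 72 = 41.00.

41.00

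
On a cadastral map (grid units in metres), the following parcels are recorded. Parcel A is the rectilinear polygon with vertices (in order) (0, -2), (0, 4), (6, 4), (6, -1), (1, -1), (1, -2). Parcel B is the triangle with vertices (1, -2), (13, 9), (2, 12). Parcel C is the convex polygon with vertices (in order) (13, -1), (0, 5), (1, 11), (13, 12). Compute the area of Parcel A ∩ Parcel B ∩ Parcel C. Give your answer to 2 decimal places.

3.35

The intersection is the polygon with vertices (6,2.583), (5.744,2.349), (2.167,4), (6,4).
By the shoelace formula its area is 3.35.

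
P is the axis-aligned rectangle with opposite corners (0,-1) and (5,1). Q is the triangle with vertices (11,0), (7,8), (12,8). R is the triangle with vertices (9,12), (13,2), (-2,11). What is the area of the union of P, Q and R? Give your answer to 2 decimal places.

73.12

By inclusion–exclusion:
Individual areas: |P| = 10, |Q| = 20, |R| = 57.
|P∩Q| = 0.
|P∩R| = 0.
|Q∩R| = 13.8808.
|P∩Q∩R| = 0.
|P ∪ Q ∪ R| = 87 − 13.8808 + 0 = 73.12.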